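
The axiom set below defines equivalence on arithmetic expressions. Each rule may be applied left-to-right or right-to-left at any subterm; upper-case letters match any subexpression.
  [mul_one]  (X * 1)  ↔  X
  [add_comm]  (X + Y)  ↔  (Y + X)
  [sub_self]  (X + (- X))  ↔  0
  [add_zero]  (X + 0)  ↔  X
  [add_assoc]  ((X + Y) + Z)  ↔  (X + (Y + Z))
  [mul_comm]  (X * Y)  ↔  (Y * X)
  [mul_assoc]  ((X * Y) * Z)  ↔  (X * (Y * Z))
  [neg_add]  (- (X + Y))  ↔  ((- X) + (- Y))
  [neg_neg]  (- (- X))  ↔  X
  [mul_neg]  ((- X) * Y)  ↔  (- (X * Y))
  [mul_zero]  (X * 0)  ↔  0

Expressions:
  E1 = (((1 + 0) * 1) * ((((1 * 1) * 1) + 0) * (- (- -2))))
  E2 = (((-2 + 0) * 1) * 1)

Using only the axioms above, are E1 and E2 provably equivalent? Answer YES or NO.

1. [mul_one →] (1 * 1)  →  1;  E1 = (((1 + 0) * 1) * (((1 * 1) + 0) * (- (- -2))))
2. [mul_one →] (1 * 1)  →  1;  E1 = (((1 + 0) * 1) * ((1 + 0) * (- (- -2))))
3. [add_zero →] (1 + 0)  →  1;  E1 = ((1 * 1) * ((1 + 0) * (- (- -2))))
4. [neg_neg →] (- (- -2))  →  -2;  E1 = ((1 * 1) * ((1 + 0) * -2))
5. [mul_comm →] ((1 + 0) * -2)  →  (-2 * (1 + 0));  E1 = ((1 * 1) * (-2 * (1 + 0)))
6. [mul_one →] (1 * 1)  →  1;  E1 = (1 * (-2 * (1 + 0)))
7. [add_zero →] (1 + 0)  →  1;  E1 = (1 * (-2 * 1))
8. [mul_one →] (-2 * 1)  →  -2;  E1 = (1 * -2)
9. [mul_comm →] (1 * -2)  →  (-2 * 1)
10. [add_zero ←] -2  →  (-2 + 0);  E1 = ((-2 + 0) * 1)
11. [mul_one ←] ((-2 + 0) * 1)  →  (((-2 + 0) * 1) * 1);  this is E2

YES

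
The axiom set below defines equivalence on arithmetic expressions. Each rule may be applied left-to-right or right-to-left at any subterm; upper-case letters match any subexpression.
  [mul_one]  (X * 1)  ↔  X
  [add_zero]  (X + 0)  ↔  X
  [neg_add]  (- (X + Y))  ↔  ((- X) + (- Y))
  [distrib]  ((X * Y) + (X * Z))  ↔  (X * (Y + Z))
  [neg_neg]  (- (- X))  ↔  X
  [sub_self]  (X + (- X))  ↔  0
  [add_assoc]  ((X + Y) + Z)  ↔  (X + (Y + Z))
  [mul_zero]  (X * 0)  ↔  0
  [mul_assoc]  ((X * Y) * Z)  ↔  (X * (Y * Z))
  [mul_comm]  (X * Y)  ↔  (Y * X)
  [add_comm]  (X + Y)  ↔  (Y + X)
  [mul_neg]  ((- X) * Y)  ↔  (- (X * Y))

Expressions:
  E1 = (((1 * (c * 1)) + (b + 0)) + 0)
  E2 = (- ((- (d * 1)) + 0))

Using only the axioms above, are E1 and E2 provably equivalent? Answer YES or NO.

NO

All listed rules preserve value, hence provable equivalence implies equal values everywhere; look for a separating assignment.
b=0, c=0, d=1 gives E1 ↦ 0, E2 ↦ 1; values differ ⇒ not provably equivalent.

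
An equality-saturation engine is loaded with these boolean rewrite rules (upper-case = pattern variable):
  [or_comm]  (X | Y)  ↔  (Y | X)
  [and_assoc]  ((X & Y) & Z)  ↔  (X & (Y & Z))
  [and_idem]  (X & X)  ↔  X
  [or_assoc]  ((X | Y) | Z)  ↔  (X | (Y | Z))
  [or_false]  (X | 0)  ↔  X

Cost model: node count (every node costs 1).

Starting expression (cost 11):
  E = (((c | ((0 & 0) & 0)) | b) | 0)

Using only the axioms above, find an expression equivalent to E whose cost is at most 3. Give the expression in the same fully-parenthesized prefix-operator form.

(c | b)   [cost 3]

(1) (0 & 0)  =[and_idem →]=  0    ⊢ (((c | (0 & 0)) | b) | 0)
(2) (((c | (0 & 0)) | b) | 0)  =[or_false →]=  ((c | (0 & 0)) | b)
(3) (0 & 0)  =[and_idem →]=  0    ⊢ ((c | 0) | b)
(4) (c | 0)  =[or_false →]=  c    ⊢ cost 3, within 3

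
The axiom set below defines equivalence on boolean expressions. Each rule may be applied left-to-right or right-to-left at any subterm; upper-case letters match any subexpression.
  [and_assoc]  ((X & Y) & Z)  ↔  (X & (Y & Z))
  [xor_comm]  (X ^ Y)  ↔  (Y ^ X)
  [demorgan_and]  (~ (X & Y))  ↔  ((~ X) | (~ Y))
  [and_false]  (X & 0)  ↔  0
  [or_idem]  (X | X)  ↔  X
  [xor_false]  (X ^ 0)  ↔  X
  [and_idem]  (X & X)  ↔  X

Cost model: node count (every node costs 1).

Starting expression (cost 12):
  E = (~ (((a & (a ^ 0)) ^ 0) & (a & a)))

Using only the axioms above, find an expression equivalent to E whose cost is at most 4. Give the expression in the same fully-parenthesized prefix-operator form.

(~ (a & a))   [cost 4]

1. [xor_false →] ((a & (a ^ 0)) ^ 0)  →  (a & (a ^ 0));  E = (~ ((a & (a ^ 0)) & (a & a)))
2. [xor_false →] (a ^ 0)  →  a;  E = (~ ((a & a) & (a & a)))
3. [and_idem →] ((a & a) & (a & a))  →  (a & a);  cost 4 ≤ 4, done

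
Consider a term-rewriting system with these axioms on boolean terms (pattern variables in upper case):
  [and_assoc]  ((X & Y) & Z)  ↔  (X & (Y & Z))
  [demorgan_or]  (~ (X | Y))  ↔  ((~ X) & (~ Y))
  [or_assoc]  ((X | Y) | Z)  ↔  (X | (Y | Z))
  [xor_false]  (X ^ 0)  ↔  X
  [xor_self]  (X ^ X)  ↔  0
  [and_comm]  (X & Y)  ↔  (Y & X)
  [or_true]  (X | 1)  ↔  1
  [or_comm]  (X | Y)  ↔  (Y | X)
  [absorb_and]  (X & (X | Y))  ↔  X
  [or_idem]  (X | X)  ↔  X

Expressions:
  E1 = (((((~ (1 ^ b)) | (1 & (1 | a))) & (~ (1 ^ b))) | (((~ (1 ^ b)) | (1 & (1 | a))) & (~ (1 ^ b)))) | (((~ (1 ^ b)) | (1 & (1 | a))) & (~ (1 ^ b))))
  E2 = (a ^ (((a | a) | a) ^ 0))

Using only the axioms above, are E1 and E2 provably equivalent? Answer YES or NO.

All listed rules preserve value, hence provable equivalence implies equal values everywhere; look for a separating assignment.
a=0, b=1 gives E1 ↦ 1, E2 ↦ 0; values differ ⇒ not provably equivalent.

NO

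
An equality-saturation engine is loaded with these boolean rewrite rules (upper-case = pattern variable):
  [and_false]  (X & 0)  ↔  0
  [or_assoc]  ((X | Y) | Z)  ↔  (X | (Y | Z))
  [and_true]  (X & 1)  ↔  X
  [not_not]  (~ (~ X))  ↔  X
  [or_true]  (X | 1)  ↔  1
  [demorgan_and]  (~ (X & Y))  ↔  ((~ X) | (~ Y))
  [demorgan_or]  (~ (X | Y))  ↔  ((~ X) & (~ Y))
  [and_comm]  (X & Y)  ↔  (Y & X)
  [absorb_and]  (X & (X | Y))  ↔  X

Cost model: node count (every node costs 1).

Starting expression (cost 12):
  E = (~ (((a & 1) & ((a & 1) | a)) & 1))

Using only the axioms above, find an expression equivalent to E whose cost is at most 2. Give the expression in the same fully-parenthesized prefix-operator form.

(~ a)   [cost 2]

1. [absorb_and →] ((a & 1) & ((a & 1) | a))  →  (a & 1);  E = (~ ((a & 1) & 1))
2. [and_true →] (a & 1)  →  a;  E = (~ (a & 1))
3. [and_true →] (a & 1)  →  a;  cost 2 ≤ 2, done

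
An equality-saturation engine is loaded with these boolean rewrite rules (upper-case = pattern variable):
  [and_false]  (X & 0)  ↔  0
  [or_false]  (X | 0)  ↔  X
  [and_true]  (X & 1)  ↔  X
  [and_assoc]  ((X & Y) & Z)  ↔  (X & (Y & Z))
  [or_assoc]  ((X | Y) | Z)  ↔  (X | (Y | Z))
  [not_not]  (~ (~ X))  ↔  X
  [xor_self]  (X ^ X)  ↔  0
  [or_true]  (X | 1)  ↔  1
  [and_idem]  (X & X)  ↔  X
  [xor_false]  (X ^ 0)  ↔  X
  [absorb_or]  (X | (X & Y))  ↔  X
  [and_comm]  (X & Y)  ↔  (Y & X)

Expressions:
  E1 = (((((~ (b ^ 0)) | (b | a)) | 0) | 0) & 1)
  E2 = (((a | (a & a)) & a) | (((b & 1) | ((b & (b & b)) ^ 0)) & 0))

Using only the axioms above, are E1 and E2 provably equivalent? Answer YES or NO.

The axioms are sound identities: if E1 ↔* E2 then E1 and E2 evaluate identically under any assignment.
Under a=0, b=0: E1 evaluates to 1, E2 to 0. Distinct ⇒ no rewrite sequence connects them.

NO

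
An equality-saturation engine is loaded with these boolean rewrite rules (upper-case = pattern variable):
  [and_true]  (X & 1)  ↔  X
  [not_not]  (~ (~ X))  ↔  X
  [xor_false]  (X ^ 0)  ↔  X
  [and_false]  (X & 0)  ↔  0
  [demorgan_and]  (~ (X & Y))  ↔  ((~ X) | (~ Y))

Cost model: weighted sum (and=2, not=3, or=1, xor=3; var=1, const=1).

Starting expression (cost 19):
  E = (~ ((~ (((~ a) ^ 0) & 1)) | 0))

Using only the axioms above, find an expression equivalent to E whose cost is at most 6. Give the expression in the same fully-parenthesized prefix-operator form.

(~ (a | 0))   [cost 6]

1. [xor_false →] ((~ a) ^ 0)  →  (~ a);  E = (~ ((~ ((~ a) & 1)) | 0))
2. [and_true →] ((~ a) & 1)  →  (~ a);  E = (~ ((~ (~ a)) | 0))
3. [not_not →] (~ (~ a))  →  a;  cost 6 ≤ 6, done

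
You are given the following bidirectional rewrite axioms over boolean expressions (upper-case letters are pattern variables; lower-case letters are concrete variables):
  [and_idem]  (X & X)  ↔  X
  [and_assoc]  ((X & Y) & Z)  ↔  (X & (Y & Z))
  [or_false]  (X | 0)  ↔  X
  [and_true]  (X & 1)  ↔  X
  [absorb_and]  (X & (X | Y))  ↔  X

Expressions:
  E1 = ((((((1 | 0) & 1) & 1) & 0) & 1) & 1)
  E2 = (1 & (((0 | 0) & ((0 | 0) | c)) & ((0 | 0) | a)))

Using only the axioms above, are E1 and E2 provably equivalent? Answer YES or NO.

YES

1. [and_true →] ((((((1 | 0) & 1) & 1) & 0) & 1) & 1)  →  (((((1 | 0) & 1) & 1) & 0) & 1)
2. [and_true →] ((1 | 0) & 1)  →  (1 | 0);  E1 = ((((1 | 0) & 1) & 0) & 1)
3. [and_true →] ((1 | 0) & 1)  →  (1 | 0);  E1 = (((1 | 0) & 0) & 1)
4. [and_true →] (((1 | 0) & 0) & 1)  →  ((1 | 0) & 0)
5. [or_false →] (1 | 0)  →  1;  E1 = (1 & 0)
6. [or_false ←] 0  →  (0 | 0);  E1 = (1 & (0 | 0))
7. [absorb_and ←] (0 | 0)  →  ((0 | 0) & ((0 | 0) | a));  E1 = (1 & ((0 | 0) & ((0 | 0) | a)))
8. [absorb_and ←] (0 | 0)  →  ((0 | 0) & ((0 | 0) | c));  this is E2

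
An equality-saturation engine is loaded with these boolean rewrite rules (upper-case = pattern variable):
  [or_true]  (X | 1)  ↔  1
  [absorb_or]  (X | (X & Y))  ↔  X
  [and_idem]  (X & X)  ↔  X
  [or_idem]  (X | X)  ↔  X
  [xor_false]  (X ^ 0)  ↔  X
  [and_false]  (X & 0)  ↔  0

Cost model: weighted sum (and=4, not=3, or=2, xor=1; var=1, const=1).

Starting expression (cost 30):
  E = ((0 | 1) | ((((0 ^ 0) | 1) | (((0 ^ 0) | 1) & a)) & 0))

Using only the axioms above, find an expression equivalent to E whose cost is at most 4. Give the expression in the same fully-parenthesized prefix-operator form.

(0 | 1)   [cost 4]

1. [absorb_or →] (((0 ^ 0) | 1) | (((0 ^ 0) | 1) & a))  →  ((0 ^ 0) | 1);  E = ((0 | 1) | (((0 ^ 0) | 1) & 0))
2. [xor_false →] (0 ^ 0)  →  0;  E = ((0 | 1) | ((0 | 1) & 0))
3. [absorb_or →] ((0 | 1) | ((0 | 1) & 0))  →  (0 | 1);  cost 4 ≤ 4, done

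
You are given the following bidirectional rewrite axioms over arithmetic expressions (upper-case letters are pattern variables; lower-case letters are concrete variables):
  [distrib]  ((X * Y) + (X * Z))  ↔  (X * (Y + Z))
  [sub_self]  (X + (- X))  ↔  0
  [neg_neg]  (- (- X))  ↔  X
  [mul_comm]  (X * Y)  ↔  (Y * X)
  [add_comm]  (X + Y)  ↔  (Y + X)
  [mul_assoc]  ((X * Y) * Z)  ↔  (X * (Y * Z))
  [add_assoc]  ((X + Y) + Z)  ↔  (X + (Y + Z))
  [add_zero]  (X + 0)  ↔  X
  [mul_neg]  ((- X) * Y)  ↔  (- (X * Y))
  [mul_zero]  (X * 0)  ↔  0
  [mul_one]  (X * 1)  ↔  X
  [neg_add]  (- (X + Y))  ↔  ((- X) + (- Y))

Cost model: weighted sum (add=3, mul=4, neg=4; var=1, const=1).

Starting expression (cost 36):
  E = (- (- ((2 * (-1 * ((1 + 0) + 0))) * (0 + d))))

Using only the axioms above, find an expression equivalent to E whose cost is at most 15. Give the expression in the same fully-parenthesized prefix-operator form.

1. [neg_neg →] (- (- ((2 * (-1 * ((1 + 0) + 0))) * (0 + d))))  →  ((2 * (-1 * ((1 + 0) + 0))) * (0 + d))
2. [add_zero →] ((1 + 0) + 0)  →  (1 + 0);  E = ((2 * (-1 * (1 + 0))) * (0 + d))
3. [add_zero →] (1 + 0)  →  1;  E = ((2 * (-1 * 1)) * (0 + d))
4. [mul_one →] (-1 * 1)  →  -1;  cost 15 ≤ 15, done

((2 * -1) * (0 + d))   [cost 15]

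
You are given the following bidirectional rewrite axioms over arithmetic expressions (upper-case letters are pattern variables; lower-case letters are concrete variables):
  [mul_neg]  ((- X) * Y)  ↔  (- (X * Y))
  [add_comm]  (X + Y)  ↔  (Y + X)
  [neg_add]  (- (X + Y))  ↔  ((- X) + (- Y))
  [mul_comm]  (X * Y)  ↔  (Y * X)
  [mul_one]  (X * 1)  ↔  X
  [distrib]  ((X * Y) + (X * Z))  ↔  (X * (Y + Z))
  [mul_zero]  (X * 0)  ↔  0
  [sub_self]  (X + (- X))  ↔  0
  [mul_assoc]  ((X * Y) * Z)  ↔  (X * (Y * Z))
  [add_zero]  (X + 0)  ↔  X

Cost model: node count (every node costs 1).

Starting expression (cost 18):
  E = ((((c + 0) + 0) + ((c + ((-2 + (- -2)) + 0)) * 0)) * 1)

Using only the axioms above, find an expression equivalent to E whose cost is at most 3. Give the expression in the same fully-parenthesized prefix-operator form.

(c + 0)   [cost 3]

step 1: sub_self (→) rewrites (-2 + (- -2)) into 0, now ((((c + 0) + 0) + ((c + (0 + 0)) * 0)) * 1)
step 2: add_zero (→) rewrites (c + 0) into c, now (((c + 0) + ((c + (0 + 0)) * 0)) * 1)
step 3: add_zero (→) rewrites (0 + 0) into 0, now (((c + 0) + ((c + 0) * 0)) * 1)
step 4: add_zero (→) rewrites (c + 0) into c, now (((c + 0) + (c * 0)) * 1)
step 5: mul_zero (→) rewrites (c * 0) into 0, now (((c + 0) + 0) * 1)
step 6: mul_one (→) rewrites (((c + 0) + 0) * 1) into ((c + 0) + 0)
step 7: add_zero (→) rewrites (c + 0) into c, reaching cost 3 (bound 3)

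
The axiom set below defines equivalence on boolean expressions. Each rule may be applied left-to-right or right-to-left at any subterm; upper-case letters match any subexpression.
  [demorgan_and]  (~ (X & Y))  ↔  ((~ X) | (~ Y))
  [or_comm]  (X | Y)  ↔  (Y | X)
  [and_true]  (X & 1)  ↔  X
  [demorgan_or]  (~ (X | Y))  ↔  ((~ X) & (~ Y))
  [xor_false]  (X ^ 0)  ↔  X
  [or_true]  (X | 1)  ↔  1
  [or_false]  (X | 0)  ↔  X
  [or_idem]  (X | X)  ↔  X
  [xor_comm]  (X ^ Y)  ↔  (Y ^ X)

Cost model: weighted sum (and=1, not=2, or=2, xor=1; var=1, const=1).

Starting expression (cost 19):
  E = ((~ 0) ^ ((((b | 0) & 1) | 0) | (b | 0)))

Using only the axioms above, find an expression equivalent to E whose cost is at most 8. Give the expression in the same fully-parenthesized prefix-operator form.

step 1: or_false (→) rewrites (b | 0) into b, now ((~ 0) ^ (((b & 1) | 0) | (b | 0)))
step 2: and_true (→) rewrites (b & 1) into b, now ((~ 0) ^ ((b | 0) | (b | 0)))
step 3: or_idem (→) rewrites ((b | 0) | (b | 0)) into (b | 0), reaching cost 8 (bound 8)

((~ 0) ^ (b | 0))   [cost 8]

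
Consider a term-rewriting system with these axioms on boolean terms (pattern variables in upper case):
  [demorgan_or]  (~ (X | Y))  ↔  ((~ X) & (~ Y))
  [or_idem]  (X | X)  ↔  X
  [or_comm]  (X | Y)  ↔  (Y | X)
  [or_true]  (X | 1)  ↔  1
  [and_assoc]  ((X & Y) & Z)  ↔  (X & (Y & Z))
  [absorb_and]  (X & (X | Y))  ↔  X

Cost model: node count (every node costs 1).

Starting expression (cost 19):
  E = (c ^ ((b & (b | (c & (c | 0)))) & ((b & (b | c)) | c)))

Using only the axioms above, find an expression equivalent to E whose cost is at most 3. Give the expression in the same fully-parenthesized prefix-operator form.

(c ^ b)   [cost 3]

step 1: absorb_and (→) rewrites (c & (c | 0)) into c, now (c ^ ((b & (b | c)) & ((b & (b | c)) | c)))
step 2: absorb_and (→) rewrites ((b & (b | c)) & ((b & (b | c)) | c)) into (b & (b | c)), now (c ^ (b & (b | c)))
step 3: absorb_and (→) rewrites (b & (b | c)) into b, reaching cost 3 (bound 3)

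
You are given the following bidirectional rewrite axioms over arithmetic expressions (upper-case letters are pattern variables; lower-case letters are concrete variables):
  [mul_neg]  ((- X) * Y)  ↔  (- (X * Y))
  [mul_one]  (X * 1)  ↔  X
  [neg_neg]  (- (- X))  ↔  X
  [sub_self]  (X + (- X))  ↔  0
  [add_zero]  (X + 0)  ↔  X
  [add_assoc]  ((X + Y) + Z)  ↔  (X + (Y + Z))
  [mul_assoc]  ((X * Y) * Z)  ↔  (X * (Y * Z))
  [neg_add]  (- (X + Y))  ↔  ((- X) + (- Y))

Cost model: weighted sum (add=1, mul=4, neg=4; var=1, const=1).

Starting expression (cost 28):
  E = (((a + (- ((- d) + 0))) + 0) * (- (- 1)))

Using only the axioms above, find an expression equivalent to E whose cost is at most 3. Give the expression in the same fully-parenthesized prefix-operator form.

(1) ((a + (- ((- d) + 0))) + 0)  =[add_zero →]=  (a + (- ((- d) + 0)))    ⊢ ((a + (- ((- d) + 0))) * (- (- 1)))
(2) ((- d) + 0)  =[add_zero →]=  (- d)    ⊢ ((a + (- (- d))) * (- (- 1)))
(3) (- (- 1))  =[neg_neg →]=  1    ⊢ ((a + (- (- d))) * 1)
(4) ((a + (- (- d))) * 1)  =[mul_one →]=  (a + (- (- d)))
(5) (- (- d))  =[neg_neg →]=  d    ⊢ cost 3, within 3

(a + d)   [cost 3]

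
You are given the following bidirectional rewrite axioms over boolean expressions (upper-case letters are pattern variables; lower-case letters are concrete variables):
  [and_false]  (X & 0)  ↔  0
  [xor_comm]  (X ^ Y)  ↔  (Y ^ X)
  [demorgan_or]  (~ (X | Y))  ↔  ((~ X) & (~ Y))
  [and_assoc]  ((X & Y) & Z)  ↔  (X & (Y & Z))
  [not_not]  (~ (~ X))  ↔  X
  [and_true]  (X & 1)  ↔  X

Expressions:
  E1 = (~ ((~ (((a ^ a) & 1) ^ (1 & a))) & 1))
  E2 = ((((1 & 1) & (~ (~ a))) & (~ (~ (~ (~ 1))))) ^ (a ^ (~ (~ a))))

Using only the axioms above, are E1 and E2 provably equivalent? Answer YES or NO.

1. [and_true →] ((~ (((a ^ a) & 1) ^ (1 & a))) & 1)  →  (~ (((a ^ a) & 1) ^ (1 & a)));  E1 = (~ (~ (((a ^ a) & 1) ^ (1 & a))))
2. [and_true →] ((a ^ a) & 1)  →  (a ^ a);  E1 = (~ (~ ((a ^ a) ^ (1 & a))))
3. [not_not →] (~ (~ ((a ^ a) ^ (1 & a))))  →  ((a ^ a) ^ (1 & a))
4. [xor_comm →] ((a ^ a) ^ (1 & a))  →  ((1 & a) ^ (a ^ a))
5. [not_not ←] a  →  (~ (~ a));  E1 = ((1 & (~ (~ a))) ^ (a ^ a))
6. [not_not ←] a  →  (~ (~ a));  E1 = ((1 & (~ (~ a))) ^ (a ^ (~ (~ a))))
7. [and_true ←] 1  →  (1 & 1);  E1 = (((1 & 1) & (~ (~ a))) ^ (a ^ (~ (~ a))))
8. [and_true ←] ((1 & 1) & (~ (~ a)))  →  (((1 & 1) & (~ (~ a))) & 1);  E1 = ((((1 & 1) & (~ (~ a))) & 1) ^ (a ^ (~ (~ a))))
9. [not_not ←] 1  →  (~ (~ 1));  E1 = ((((1 & 1) & (~ (~ a))) & (~ (~ 1))) ^ (a ^ (~ (~ a))))
10. [not_not ←] (~ (~ 1))  →  (~ (~ (~ (~ 1))));  this is E2

YES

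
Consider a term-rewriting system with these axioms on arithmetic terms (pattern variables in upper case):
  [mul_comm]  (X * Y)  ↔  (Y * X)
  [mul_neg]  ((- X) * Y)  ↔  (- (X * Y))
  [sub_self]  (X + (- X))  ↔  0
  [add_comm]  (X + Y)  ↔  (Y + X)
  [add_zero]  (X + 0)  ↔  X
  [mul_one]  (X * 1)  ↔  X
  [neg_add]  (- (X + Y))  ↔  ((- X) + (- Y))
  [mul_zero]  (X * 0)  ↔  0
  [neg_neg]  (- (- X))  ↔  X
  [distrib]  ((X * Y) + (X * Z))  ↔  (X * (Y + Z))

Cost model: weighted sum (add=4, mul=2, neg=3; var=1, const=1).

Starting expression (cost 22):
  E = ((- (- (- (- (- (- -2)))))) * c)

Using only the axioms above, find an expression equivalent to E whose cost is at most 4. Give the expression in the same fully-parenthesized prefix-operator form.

1. [neg_neg →] (- (- -2))  →  -2;  E = ((- (- (- (- -2)))) * c)
2. [neg_neg →] (- (- (- -2)))  →  (- -2);  E = ((- (- -2)) * c)
3. [neg_neg →] (- (- -2))  →  -2;  cost 4 ≤ 4, done

(-2 * c)   [cost 4]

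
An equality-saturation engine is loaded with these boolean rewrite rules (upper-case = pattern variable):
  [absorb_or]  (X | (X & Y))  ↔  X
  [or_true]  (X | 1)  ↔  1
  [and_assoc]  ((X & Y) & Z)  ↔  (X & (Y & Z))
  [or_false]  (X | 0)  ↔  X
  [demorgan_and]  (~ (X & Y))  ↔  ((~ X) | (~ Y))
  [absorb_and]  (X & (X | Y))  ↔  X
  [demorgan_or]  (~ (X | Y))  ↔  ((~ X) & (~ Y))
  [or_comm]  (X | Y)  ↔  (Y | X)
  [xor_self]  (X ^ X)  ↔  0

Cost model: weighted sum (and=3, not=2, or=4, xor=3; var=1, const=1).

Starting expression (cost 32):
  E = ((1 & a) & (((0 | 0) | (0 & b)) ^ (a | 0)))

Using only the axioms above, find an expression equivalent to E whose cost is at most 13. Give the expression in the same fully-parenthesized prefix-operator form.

1. [or_false →] (0 | 0)  →  0;  E = ((1 & a) & ((0 | (0 & b)) ^ (a | 0)))
2. [or_false →] (a | 0)  →  a;  E = ((1 & a) & ((0 | (0 & b)) ^ a))
3. [absorb_or →] (0 | (0 & b))  →  0;  cost 13 ≤ 13, done

((1 & a) & (0 ^ a))   [cost 13]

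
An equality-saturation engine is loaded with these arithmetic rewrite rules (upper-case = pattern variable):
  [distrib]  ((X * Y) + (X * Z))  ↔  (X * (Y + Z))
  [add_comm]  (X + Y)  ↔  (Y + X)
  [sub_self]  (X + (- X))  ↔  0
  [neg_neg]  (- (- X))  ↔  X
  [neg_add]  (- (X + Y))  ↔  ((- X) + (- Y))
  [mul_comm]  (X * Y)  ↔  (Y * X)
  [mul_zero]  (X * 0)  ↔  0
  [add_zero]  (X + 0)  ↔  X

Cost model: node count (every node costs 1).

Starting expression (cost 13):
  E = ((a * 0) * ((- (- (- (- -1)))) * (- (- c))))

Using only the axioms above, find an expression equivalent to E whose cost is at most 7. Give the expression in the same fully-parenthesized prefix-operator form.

((a * 0) * (-1 * c))   [cost 7]

(1) (- (- c))  =[neg_neg →]=  c    ⊢ ((a * 0) * ((- (- (- (- -1)))) * c))
(2) (- (- (- (- -1))))  =[neg_neg →]=  (- (- -1))    ⊢ ((a * 0) * ((- (- -1)) * c))
(3) (- (- -1))  =[neg_neg →]=  -1    ⊢ cost 7, within 7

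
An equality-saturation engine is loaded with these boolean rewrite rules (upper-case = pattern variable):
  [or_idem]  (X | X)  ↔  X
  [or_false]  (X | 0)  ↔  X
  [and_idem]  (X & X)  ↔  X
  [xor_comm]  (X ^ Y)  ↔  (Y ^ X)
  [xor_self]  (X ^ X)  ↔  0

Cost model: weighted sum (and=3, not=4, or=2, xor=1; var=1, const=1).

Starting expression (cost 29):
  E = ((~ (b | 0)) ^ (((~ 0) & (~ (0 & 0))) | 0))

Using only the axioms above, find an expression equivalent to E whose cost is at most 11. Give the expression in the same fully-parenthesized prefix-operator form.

1. [and_idem →] (0 & 0)  →  0;  E = ((~ (b | 0)) ^ (((~ 0) & (~ 0)) | 0))
2. [or_false →] (b | 0)  →  b;  E = ((~ b) ^ (((~ 0) & (~ 0)) | 0))
3. [or_false →] (((~ 0) & (~ 0)) | 0)  →  ((~ 0) & (~ 0));  E = ((~ b) ^ ((~ 0) & (~ 0)))
4. [and_idem →] ((~ 0) & (~ 0))  →  (~ 0);  cost 11 ≤ 11, done

((~ b) ^ (~ 0))   [cost 11]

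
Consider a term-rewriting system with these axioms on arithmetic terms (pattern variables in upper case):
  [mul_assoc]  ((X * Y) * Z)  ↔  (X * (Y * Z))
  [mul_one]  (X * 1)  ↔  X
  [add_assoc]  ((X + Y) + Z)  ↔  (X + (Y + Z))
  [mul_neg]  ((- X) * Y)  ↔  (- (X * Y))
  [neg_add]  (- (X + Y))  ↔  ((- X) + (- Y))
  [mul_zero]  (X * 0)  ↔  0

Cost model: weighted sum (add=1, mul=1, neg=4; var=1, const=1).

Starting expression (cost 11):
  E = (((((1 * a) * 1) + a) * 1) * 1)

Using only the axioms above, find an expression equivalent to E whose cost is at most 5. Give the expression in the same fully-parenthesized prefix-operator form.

((1 * a) + a)   [cost 5]

step 1: mul_one (→) rewrites (((((1 * a) * 1) + a) * 1) * 1) into ((((1 * a) * 1) + a) * 1)
step 2: mul_one (→) rewrites ((((1 * a) * 1) + a) * 1) into (((1 * a) * 1) + a)
step 3: mul_one (→) rewrites ((1 * a) * 1) into (1 * a), reaching cost 5 (bound 5)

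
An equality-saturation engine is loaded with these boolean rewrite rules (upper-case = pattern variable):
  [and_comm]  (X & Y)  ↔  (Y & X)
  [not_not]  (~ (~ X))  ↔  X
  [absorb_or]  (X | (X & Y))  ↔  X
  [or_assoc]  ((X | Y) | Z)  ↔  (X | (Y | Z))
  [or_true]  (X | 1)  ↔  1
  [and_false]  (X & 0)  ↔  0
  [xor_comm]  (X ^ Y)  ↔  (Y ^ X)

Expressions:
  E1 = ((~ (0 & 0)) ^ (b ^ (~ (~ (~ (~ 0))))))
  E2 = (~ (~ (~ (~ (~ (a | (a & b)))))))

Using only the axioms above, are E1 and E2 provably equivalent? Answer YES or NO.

All listed rules preserve value, hence provable equivalence implies equal values everywhere; look for a separating assignment.
a=0, b=1 gives E1 ↦ 0, E2 ↦ 1; values differ ⇒ not provably equivalent.

NO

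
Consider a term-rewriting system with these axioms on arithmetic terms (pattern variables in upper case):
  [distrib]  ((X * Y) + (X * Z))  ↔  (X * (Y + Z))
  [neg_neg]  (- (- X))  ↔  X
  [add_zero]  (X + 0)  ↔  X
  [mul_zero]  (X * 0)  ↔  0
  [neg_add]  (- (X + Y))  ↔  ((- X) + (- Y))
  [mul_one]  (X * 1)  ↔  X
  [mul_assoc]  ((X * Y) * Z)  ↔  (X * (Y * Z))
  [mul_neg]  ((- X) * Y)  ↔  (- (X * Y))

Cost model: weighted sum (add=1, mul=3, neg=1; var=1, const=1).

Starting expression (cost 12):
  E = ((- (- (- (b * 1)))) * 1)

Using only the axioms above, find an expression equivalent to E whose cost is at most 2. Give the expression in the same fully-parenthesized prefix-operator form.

1. [neg_neg →] (- (- (- (b * 1))))  →  (- (b * 1));  E = ((- (b * 1)) * 1)
2. [mul_one →] ((- (b * 1)) * 1)  →  (- (b * 1))
3. [mul_one →] (b * 1)  →  b;  cost 2 ≤ 2, done

(- b)   [cost 2]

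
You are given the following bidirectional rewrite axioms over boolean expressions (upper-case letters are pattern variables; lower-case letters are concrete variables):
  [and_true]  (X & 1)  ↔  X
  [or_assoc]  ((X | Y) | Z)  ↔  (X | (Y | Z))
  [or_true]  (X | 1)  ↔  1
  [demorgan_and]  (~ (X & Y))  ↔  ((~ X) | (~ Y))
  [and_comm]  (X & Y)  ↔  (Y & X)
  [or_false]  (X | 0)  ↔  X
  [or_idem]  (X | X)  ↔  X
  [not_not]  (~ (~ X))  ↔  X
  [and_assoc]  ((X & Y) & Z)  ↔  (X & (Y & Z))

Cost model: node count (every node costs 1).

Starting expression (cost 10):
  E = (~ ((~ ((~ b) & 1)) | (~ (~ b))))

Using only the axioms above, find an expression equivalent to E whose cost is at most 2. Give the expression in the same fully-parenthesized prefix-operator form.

(~ b)   [cost 2]

step 1: and_true (→) rewrites ((~ b) & 1) into (~ b), now (~ ((~ (~ b)) | (~ (~ b))))
step 2: or_idem (→) rewrites ((~ (~ b)) | (~ (~ b))) into (~ (~ b)), now (~ (~ (~ b)))
step 3: not_not (→) rewrites (~ (~ (~ b))) into (~ b), reaching cost 2 (bound 2)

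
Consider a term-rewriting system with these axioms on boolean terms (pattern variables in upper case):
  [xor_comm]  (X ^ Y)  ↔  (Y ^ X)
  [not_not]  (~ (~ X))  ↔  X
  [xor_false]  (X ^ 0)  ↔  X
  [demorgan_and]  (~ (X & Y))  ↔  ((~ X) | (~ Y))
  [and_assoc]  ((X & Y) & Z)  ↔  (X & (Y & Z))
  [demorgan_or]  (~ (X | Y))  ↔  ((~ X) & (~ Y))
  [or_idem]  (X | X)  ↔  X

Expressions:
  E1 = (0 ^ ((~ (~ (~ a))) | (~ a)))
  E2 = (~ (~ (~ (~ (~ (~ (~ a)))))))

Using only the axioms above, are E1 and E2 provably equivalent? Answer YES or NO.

YES

1. [not_not →] (~ (~ (~ a)))  →  (~ a);  E1 = (0 ^ ((~ a) | (~ a)))
2. [xor_comm →] (0 ^ ((~ a) | (~ a)))  →  (((~ a) | (~ a)) ^ 0)
3. [or_idem →] ((~ a) | (~ a))  →  (~ a);  E1 = ((~ a) ^ 0)
4. [xor_false →] ((~ a) ^ 0)  →  (~ a)
5. [not_not ←] (~ a)  →  (~ (~ (~ a)))
6. [not_not ←] (~ (~ (~ a)))  →  (~ (~ (~ (~ (~ a)))))
7. [not_not ←] (~ (~ (~ (~ (~ a)))))  →  (~ (~ (~ (~ (~ (~ (~ a)))))));  this is E2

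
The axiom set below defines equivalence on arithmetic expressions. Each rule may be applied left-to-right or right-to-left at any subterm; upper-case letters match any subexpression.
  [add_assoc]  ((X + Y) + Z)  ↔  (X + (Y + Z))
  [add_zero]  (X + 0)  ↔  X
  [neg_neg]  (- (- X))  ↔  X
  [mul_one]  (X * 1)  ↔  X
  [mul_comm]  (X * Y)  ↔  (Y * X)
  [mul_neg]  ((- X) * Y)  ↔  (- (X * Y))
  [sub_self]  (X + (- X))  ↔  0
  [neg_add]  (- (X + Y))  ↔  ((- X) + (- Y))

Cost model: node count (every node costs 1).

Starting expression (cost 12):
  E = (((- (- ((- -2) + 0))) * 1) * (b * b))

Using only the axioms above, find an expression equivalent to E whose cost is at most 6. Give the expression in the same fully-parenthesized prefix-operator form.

step 1: mul_one (→) rewrites ((- (- ((- -2) + 0))) * 1) into (- (- ((- -2) + 0))), now ((- (- ((- -2) + 0))) * (b * b))
step 2: neg_neg (→) rewrites (- (- ((- -2) + 0))) into ((- -2) + 0), now (((- -2) + 0) * (b * b))
step 3: add_zero (→) rewrites ((- -2) + 0) into (- -2), reaching cost 6 (bound 6)

((- -2) * (b * b))   [cost 6]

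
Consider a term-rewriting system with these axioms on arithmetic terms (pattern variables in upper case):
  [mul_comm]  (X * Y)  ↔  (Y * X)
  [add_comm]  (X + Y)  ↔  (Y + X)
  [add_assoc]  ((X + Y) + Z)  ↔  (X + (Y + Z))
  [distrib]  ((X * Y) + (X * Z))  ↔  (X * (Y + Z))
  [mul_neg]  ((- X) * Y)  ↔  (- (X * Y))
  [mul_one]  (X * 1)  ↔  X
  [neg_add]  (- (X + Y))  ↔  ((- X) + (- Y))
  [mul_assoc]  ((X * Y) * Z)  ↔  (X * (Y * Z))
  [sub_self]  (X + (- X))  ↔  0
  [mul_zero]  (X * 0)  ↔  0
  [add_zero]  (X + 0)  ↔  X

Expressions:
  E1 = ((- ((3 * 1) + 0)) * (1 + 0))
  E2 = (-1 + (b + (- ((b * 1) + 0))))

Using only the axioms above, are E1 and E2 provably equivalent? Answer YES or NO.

NO

All listed rules preserve value, hence provable equivalence implies equal values everywhere; look for a separating assignment.
b=0 gives E1 ↦ -3, E2 ↦ -1; values differ ⇒ not provably equivalent.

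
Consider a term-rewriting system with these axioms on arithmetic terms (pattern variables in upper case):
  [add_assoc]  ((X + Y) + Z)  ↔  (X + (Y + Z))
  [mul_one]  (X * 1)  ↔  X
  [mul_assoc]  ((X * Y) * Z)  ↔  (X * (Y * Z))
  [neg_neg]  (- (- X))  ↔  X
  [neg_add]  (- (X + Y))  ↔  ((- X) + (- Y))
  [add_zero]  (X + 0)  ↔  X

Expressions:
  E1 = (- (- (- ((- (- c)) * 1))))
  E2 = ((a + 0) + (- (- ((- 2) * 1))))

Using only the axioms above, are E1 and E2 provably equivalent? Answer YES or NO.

NO

The axioms are sound identities: if E1 ↔* E2 then E1 and E2 evaluate identically under any assignment.
Under a=0, c=0: E1 evaluates to 0, E2 to -2. Distinct ⇒ no rewrite sequence connects them.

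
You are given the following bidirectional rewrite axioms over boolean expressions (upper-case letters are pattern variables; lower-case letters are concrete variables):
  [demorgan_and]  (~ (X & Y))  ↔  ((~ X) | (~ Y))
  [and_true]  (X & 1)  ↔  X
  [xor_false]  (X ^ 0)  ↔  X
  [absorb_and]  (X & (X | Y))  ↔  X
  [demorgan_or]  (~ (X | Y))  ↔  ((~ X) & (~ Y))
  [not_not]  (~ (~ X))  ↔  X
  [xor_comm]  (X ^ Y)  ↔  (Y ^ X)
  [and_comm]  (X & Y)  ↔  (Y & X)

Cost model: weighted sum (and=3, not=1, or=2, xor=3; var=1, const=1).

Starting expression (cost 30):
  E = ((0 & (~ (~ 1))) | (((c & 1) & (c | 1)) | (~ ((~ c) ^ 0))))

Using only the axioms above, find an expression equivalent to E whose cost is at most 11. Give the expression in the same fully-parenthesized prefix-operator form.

((0 & 1) | (c | c))   [cost 11]

(1) ((~ c) ^ 0)  =[xor_false →]=  (~ c)    ⊢ ((0 & (~ (~ 1))) | (((c & 1) & (c | 1)) | (~ (~ c))))
(2) (c & 1)  =[and_true →]=  c    ⊢ ((0 & (~ (~ 1))) | ((c & (c | 1)) | (~ (~ c))))
(3) (~ (~ 1))  =[not_not →]=  1    ⊢ ((0 & 1) | ((c & (c | 1)) | (~ (~ c))))
(4) (c & (c | 1))  =[absorb_and →]=  c    ⊢ ((0 & 1) | (c | (~ (~ c))))
(5) (~ (~ c))  =[not_not →]=  c    ⊢ cost 11, within 11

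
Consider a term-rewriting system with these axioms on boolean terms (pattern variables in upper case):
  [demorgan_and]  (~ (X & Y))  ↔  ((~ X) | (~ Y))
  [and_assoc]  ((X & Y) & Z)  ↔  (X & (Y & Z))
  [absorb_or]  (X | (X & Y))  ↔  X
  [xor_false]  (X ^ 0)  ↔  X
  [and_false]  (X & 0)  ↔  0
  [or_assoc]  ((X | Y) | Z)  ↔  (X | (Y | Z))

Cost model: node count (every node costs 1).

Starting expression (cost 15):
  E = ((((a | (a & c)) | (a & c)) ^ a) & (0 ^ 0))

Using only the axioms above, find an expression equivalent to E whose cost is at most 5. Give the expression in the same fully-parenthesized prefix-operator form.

((a ^ a) & 0)   [cost 5]

(1) (a | (a & c))  =[absorb_or →]=  a    ⊢ (((a | (a & c)) ^ a) & (0 ^ 0))
(2) (a | (a & c))  =[absorb_or →]=  a    ⊢ ((a ^ a) & (0 ^ 0))
(3) (0 ^ 0)  =[xor_false →]=  0    ⊢ cost 5, within 5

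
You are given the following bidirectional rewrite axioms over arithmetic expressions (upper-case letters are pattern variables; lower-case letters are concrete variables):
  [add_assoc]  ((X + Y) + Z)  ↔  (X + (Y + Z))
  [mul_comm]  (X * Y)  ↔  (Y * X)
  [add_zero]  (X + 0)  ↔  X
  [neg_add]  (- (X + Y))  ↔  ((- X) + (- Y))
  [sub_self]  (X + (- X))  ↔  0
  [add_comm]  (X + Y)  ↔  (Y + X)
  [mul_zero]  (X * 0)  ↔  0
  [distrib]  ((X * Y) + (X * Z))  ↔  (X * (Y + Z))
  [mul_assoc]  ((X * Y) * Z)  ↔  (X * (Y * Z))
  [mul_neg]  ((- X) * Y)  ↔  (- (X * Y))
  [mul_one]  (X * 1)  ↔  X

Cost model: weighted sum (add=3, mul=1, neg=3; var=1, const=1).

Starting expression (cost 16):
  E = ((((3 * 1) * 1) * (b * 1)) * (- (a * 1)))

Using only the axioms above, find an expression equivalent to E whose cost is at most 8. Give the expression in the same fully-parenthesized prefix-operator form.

((b * 3) * (- a))   [cost 8]

(1) ((3 * 1) * 1)  =[mul_one →]=  (3 * 1)    ⊢ (((3 * 1) * (b * 1)) * (- (a * 1)))
(2) (b * 1)  =[mul_one →]=  b    ⊢ (((3 * 1) * b) * (- (a * 1)))
(3) ((3 * 1) * b)  =[mul_comm →]=  (b * (3 * 1))    ⊢ ((b * (3 * 1)) * (- (a * 1)))
(4) (a * 1)  =[mul_one →]=  a    ⊢ ((b * (3 * 1)) * (- a))
(5) (3 * 1)  =[mul_one →]=  3    ⊢ cost 8, within 8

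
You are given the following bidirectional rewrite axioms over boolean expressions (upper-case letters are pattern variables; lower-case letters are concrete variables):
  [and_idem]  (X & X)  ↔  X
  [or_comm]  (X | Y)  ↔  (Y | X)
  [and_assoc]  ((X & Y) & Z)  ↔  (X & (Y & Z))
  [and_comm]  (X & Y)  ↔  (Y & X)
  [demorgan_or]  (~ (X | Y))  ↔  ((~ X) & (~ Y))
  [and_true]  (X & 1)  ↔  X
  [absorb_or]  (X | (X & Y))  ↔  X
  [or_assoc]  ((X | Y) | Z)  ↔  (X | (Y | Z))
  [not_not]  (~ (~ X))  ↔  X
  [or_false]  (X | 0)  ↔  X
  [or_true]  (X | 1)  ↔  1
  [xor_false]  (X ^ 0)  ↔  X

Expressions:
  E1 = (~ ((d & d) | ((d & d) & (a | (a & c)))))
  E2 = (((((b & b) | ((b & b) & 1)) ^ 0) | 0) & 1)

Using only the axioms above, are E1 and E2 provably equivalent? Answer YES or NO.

NO

Every axiom is a valid identity, so a rewrite proof would force E1 and E2 to agree under every assignment.
At a=0, b=0, c=0, d=0: E1 = 1 but E2 = 0; they differ, so no derivation exists.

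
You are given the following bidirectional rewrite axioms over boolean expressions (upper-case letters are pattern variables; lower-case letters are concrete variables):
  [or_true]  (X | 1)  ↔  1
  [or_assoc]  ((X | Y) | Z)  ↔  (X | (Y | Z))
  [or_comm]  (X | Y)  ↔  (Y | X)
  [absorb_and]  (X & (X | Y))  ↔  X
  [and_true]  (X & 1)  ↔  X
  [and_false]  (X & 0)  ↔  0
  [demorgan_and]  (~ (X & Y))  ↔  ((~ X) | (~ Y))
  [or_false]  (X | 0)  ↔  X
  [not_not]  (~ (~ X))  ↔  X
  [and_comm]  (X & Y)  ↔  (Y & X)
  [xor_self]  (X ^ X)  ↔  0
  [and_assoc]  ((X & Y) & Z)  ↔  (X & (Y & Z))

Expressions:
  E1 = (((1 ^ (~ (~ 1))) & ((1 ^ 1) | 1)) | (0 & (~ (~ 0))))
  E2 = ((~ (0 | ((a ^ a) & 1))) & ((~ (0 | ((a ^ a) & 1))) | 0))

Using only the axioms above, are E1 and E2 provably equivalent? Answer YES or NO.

NO

The axioms are sound identities: if E1 ↔* E2 then E1 and E2 evaluate identically under any assignment.
Under a=0: E1 evaluates to 0, E2 to 1. Distinct ⇒ no rewrite sequence connects them.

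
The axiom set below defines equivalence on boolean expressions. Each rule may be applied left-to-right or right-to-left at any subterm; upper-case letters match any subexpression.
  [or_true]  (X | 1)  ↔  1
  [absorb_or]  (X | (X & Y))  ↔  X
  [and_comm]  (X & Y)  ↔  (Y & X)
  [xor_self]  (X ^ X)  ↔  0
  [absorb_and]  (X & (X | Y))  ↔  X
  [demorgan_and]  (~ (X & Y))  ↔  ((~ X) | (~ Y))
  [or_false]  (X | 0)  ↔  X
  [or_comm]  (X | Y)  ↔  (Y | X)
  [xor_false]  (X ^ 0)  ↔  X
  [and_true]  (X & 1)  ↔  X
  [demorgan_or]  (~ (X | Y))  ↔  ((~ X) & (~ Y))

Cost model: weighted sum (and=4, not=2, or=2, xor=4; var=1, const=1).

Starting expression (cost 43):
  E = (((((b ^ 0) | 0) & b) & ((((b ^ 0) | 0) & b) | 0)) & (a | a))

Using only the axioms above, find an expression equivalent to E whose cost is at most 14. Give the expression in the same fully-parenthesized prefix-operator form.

((b & b) & (a | a))   [cost 14]

step 1: absorb_and (→) rewrites ((((b ^ 0) | 0) & b) & ((((b ^ 0) | 0) & b) | 0)) into (((b ^ 0) | 0) & b), now ((((b ^ 0) | 0) & b) & (a | a))
step 2: or_false (→) rewrites ((b ^ 0) | 0) into (b ^ 0), now (((b ^ 0) & b) & (a | a))
step 3: xor_false (→) rewrites (b ^ 0) into b, reaching cost 14 (bound 14)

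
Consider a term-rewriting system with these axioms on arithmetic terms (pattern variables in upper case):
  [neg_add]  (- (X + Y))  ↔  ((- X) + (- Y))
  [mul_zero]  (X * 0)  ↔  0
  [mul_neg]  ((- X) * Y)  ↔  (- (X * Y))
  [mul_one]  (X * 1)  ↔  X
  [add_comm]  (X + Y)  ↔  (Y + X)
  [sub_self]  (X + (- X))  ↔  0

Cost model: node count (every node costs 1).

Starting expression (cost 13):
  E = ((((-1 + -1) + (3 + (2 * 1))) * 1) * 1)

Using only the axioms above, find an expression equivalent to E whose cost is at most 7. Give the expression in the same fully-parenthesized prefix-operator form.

((-1 + -1) + (3 + 2))   [cost 7]

1. [mul_one →] (((-1 + -1) + (3 + (2 * 1))) * 1)  →  ((-1 + -1) + (3 + (2 * 1)));  E = (((-1 + -1) + (3 + (2 * 1))) * 1)
2. [mul_one →] (2 * 1)  →  2;  E = (((-1 + -1) + (3 + 2)) * 1)
3. [mul_one →] (((-1 + -1) + (3 + 2)) * 1)  →  ((-1 + -1) + (3 + 2));  cost 7 ≤ 7, done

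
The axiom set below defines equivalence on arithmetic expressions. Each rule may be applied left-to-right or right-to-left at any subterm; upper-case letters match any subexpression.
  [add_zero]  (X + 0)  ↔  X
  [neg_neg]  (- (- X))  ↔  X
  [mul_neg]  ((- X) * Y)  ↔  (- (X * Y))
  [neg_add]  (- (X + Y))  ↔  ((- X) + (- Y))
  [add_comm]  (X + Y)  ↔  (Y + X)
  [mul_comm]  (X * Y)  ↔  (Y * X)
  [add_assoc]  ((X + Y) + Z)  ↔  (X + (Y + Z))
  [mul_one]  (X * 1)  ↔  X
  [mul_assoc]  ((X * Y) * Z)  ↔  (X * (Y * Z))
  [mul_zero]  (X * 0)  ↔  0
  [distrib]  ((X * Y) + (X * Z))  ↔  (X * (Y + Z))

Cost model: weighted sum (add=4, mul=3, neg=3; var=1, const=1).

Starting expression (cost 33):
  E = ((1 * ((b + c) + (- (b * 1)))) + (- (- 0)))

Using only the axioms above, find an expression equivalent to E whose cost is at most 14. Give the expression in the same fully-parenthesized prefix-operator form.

step 1: mul_one (→) rewrites (b * 1) into b, now ((1 * ((b + c) + (- b))) + (- (- 0)))
step 2: neg_neg (→) rewrites (- (- 0)) into 0, now ((1 * ((b + c) + (- b))) + 0)
step 3: mul_comm (→) rewrites (1 * ((b + c) + (- b))) into (((b + c) + (- b)) * 1), now ((((b + c) + (- b)) * 1) + 0)
step 4: add_comm (→) rewrites ((b + c) + (- b)) into ((- b) + (b + c)), now ((((- b) + (b + c)) * 1) + 0)
step 5: mul_one (→) rewrites (((- b) + (b + c)) * 1) into ((- b) + (b + c)), now (((- b) + (b + c)) + 0)
step 6: add_zero (→) rewrites (((- b) + (b + c)) + 0) into ((- b) + (b + c)), reaching cost 14 (bound 14)

((- b) + (b + c))   [cost 14]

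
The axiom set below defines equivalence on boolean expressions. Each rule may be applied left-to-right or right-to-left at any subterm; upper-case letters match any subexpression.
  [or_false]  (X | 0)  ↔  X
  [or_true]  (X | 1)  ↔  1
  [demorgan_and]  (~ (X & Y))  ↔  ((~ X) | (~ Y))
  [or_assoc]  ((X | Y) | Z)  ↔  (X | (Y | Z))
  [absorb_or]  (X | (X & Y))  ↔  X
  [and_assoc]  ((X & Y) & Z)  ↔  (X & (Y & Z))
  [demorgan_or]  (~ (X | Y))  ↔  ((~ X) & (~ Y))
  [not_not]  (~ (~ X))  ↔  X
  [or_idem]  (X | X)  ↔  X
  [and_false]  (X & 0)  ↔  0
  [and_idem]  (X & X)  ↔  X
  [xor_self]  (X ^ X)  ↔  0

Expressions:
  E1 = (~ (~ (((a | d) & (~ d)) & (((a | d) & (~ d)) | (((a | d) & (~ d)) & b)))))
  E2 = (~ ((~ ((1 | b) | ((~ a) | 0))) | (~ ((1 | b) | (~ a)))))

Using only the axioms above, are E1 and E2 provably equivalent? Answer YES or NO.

The axioms are sound identities: if E1 ↔* E2 then E1 and E2 evaluate identically under any assignment.
Under a=0, b=0, d=0: E1 evaluates to 0, E2 to 1. Distinct ⇒ no rewrite sequence connects them.

NO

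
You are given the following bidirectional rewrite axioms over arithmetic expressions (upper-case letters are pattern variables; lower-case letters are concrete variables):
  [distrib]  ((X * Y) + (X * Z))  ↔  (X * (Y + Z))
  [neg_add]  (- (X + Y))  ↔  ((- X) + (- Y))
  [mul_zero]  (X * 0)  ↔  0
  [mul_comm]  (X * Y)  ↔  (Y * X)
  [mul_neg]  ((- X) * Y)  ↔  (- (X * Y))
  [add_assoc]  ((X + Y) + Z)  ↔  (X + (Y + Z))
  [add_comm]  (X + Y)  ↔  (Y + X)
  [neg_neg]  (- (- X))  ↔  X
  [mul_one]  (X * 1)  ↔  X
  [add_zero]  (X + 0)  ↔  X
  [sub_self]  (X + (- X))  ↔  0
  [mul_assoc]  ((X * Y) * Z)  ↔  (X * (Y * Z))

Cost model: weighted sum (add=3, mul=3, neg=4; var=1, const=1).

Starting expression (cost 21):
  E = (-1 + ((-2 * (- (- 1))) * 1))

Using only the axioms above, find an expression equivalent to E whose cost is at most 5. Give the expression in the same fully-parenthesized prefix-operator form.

(-1 + -2)   [cost 5]

(1) ((-2 * (- (- 1))) * 1)  =[mul_one →]=  (-2 * (- (- 1)))    ⊢ (-1 + (-2 * (- (- 1))))
(2) (- (- 1))  =[neg_neg →]=  1    ⊢ (-1 + (-2 * 1))
(3) (-2 * 1)  =[mul_one →]=  -2    ⊢ cost 5, within 5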